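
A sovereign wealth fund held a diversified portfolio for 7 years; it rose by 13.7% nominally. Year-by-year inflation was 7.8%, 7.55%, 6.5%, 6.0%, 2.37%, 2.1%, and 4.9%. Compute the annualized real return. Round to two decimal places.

-3.27%

Cumulative inflation factor: 1.078 × 1.0755 × 1.065 × 1.060 × 1.0237 × 1.021 × 1.049 ≈ 1.43502.
Nominal growth factor: 1.13700. Real growth factor = 1.13700 / 1.43502 ≈ 0.79232.
Annualized: 0.79232^(1/7) − 1 ≈ -0.03271.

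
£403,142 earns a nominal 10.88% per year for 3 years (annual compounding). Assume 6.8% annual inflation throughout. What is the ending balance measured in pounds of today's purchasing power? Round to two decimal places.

£451,132.32

Nominal value at maturity: £403,142 × (1 + 10.88%)^3 ≈ £549,563.27.
Price-level factor over 3 years: (1 + 6.8%)^3 = 1.218186432.
Dividing the nominal maturity value by the price-level factor gives the value in today's money.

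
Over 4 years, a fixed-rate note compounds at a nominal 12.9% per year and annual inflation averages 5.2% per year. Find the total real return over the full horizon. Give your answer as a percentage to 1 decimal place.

32.7%

The annual real rate is (1+12.9%)/(1+5.2%) − 1 = 7.3194%.
Compounded over 4 years: (1 + 0.073194)^4 − 1 ≈ 0.32652.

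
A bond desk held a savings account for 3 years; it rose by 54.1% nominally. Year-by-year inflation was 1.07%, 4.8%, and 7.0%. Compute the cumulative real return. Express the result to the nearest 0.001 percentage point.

35.968%

Cumulative inflation factor: 1.0107 × 1.048 × 1.070 ≈ 1.13336.
Nominal growth factor: 1.54100. Real growth factor = 1.54100 / 1.13336 ≈ 1.35968.
Total real return ≈ 35.9676%.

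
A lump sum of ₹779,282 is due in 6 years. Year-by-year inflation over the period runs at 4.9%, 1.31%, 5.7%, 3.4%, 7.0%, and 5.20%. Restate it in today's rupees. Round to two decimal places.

₹596,035.05

Price-level factor over 6 years: 1.049 × 1.0131 × 1.057 × 1.034 × 1.070 × 1.0520 ≈ 1.3074432496.
Purchasing power today: ₹779,282 divided by that factor.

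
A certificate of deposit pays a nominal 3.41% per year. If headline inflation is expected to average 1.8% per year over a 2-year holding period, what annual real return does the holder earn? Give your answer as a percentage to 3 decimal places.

1.582%

With constant rates the annual real return is the same each year: (1+3.41%)/(1+1.8%) − 1 = 0.01582.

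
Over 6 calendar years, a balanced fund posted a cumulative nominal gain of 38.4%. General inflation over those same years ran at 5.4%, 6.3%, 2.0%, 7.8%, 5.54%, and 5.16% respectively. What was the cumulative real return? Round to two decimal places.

1.22%

Cumulative inflation factor: 1.054 × 1.063 × 1.020 × 1.078 × 1.0554 × 1.0516 ≈ 1.36729.
Nominal growth factor: 1.38400. Real growth factor = 1.38400 / 1.36729 ≈ 1.01222.
Total real return ≈ 1.2222%.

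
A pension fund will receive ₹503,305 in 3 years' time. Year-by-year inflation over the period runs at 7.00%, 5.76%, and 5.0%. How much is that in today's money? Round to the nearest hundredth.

₹423,581.25

Price-level factor over 3 years: 1.0700 × 1.0576 × 1.050 = 1.1882136.
Purchasing power today: ₹503,305 divided by that factor.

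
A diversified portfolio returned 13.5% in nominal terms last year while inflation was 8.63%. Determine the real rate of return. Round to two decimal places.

4.48%

Real return via the Fisher equation: (1 + 13.5%)/(1 + 8.63%) − 1 = 1.135/1.0863 − 1 ≈ 0.04483.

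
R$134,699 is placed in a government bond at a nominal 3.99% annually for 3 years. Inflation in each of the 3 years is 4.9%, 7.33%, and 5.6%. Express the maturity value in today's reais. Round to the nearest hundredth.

R$127,402.68

Nominal value at maturity: R$134,699 × (1 + 3.99%)^3 ≈ R$151,474.35.
Price-level factor over 3 years: 1.049 × 1.0733 × 1.056 = 1.1889416352.
Dividing the nominal maturity value by the price-level factor gives the value in today's money.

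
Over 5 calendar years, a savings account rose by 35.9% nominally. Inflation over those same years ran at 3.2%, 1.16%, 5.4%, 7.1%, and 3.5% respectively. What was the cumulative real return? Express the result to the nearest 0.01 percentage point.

11.42%

Cumulative inflation factor: 1.032 × 1.0116 × 1.054 × 1.071 × 1.035 ≈ 1.21972.
Nominal growth factor: 1.35900. Real growth factor = 1.35900 / 1.21972 ≈ 1.11419.
Total real return ≈ 11.4193%.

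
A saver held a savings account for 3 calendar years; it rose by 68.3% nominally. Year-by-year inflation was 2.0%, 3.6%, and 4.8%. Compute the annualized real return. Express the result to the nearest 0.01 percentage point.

14.97%

Cumulative inflation factor: 1.020 × 1.036 × 1.048 ≈ 1.10744.
Nominal growth factor: 1.68300. Real growth factor = 1.68300 / 1.10744 ≈ 1.51972.
Annualized: 1.51972^(1/3) − 1 ≈ 0.14971.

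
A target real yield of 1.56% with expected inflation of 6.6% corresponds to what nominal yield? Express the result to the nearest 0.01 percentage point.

8.26%

By the Fisher equation, 1 + r_nom = (1 + 1.56%)(1 + 6.6%) = 1.0156 × 1.066 = 1.0826296.
So r_nom = 8.26296%.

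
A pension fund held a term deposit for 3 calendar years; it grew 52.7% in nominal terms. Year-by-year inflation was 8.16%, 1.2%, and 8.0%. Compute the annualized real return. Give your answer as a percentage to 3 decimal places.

Cumulative inflation factor: 1.0816 × 1.012 × 1.080 ≈ 1.18215.
Nominal growth factor: 1.52700. Real growth factor = 1.52700 / 1.18215 ≈ 1.29172.
Annualized: 1.29172^(1/3) − 1 ≈ 0.08907.

8.907%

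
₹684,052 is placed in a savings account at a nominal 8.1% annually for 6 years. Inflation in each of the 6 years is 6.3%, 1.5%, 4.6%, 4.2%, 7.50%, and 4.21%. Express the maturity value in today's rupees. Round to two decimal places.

₹828,565.24

Nominal value at maturity: ₹684,052 × (1 + 8.1%)^6 ≈ ₹1,091,549.11.
Price-level factor over 6 years: 1.063 × 1.015 × 1.046 × 1.042 × 1.0750 × 1.0421 ≈ 1.3173966975.
The maturity value deflated by that factor is the answer in today's purchasing power.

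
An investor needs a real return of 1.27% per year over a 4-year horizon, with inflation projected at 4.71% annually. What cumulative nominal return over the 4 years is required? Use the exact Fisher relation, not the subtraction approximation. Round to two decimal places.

Required annual nominal rate: (1+1.27%)(1+4.71%) − 1 = 6.039817%.
Cumulative over 4 years: (1 + 0.06039817)^4 − 1 ≈ 0.26437.

26.44%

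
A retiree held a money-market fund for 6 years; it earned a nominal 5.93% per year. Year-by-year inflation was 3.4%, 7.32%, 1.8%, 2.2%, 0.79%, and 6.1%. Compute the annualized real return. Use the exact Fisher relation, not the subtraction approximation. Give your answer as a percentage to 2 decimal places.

2.27%

Cumulative inflation factor: 1.034 × 1.0732 × 1.018 × 1.022 × 1.0079 × 1.061 ≈ 1.23462.
Nominal growth factor: 1.41291. Real growth factor = 1.41291 / 1.23462 ≈ 1.14441.
Annualized: 1.14441^(1/6) − 1 ≈ 0.02274.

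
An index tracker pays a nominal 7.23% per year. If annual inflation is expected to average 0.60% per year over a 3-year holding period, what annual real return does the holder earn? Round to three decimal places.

6.590%

With constant rates the annual real return is the same each year: (1+7.23%)/(1+0.60%) − 1 = 0.06590.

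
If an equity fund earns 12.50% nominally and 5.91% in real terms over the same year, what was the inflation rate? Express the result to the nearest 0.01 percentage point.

From (1+r_nom) = (1+r_real)(1+π), we get 1+π = (1 + 12.50%)/(1 + 5.91%) = 1.1250/1.0591 ≈ 1.06222.
So π ≈ 6.2223%.

6.22%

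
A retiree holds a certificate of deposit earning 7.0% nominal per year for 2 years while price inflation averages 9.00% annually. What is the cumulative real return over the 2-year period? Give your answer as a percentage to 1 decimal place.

The annual real rate is (1+7.0%)/(1+9.00%) − 1 = -1.8349%.
Compounded over 2 years: (1 + -0.018349)^2 − 1 ≈ -0.03636.

-3.6%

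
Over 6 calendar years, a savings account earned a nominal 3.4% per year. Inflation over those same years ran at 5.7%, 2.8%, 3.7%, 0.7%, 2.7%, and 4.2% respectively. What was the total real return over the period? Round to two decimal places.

0.65%

Cumulative inflation factor: 1.057 × 1.028 × 1.037 × 1.007 × 1.027 × 1.042 ≈ 1.21427.
Nominal growth factor: 1.22215. Real growth factor = 1.22215 / 1.21427 ≈ 1.00649.
Total real return ≈ 0.6488%.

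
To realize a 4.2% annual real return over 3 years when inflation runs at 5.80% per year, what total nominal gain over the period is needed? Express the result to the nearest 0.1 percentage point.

Required annual nominal rate: (1+4.2%)(1+5.80%) − 1 = 10.2436%.
Cumulative over 3 years: (1 + 0.102436)^3 − 1 ≈ 0.33986.

34.0%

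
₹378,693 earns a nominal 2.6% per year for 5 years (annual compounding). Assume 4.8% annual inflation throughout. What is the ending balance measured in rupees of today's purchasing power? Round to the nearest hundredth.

₹340,578.84

Nominal value at maturity: ₹378,693 × (1 + 2.6%)^5 ≈ ₹430,550.48.
Price-level factor over 5 years: (1 + 4.8%)^5 ≈ 1.2641727169.
The maturity value deflated by that factor is the answer in today's purchasing power.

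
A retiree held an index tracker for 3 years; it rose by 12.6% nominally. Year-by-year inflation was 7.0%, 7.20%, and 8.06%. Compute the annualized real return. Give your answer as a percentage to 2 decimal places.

-3.15%

Cumulative inflation factor: 1.070 × 1.0720 × 1.0806 ≈ 1.23949.
Nominal growth factor: 1.12600. Real growth factor = 1.12600 / 1.23949 ≈ 0.90844.
Annualized: 0.90844^(1/3) − 1 ≈ -0.03150.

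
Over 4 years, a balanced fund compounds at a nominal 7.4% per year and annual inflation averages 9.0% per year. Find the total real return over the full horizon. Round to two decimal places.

-5.74%

The annual real rate is (1+7.4%)/(1+9.0%) − 1 = -1.4679%.
Compounded over 4 years: (1 + -0.014679)^4 − 1 ≈ -0.05744.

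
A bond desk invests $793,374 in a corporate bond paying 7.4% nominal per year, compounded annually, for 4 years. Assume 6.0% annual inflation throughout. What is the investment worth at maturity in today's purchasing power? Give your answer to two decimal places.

$836,125.81

Nominal value at maturity: $793,374 × (1 + 7.4%)^4 ≈ $1,055,589.57.
Price-level factor over 4 years: (1 + 6.0%)^4 = 1.26247696.
Dividing the nominal maturity value by the price-level factor gives the value in today's money.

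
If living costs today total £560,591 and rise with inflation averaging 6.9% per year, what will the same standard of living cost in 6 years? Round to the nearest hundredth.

Cumulative price-level factor: (1+6.9%)^6 ≈ 1.4923346789.
The nominal amount required is £560,591 scaled up by that factor.

£836,589.39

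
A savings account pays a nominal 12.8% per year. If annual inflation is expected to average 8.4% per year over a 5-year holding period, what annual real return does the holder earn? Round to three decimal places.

4.059%

With constant rates the annual real return is the same each year: (1+12.8%)/(1+8.4%) − 1 = 0.04059.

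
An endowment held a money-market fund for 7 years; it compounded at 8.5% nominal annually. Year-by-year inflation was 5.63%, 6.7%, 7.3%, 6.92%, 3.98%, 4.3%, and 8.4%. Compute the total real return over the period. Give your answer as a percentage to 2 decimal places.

Cumulative inflation factor: 1.0563 × 1.067 × 1.073 × 1.0692 × 1.0398 × 1.043 × 1.084 ≈ 1.52011.
Nominal growth factor: 1.77014. Real growth factor = 1.77014 / 1.52011 ≈ 1.16449.
Total real return ≈ 16.4486%.

16.45%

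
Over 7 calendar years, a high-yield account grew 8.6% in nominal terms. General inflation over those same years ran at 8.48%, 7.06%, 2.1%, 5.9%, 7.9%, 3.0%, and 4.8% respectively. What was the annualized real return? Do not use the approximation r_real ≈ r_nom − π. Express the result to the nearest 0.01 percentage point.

Cumulative inflation factor: 1.0848 × 1.0706 × 1.021 × 1.059 × 1.079 × 1.030 × 1.048 ≈ 1.46258.
Nominal growth factor: 1.08600. Real growth factor = 1.08600 / 1.46258 ≈ 0.74253.
Annualized: 0.74253^(1/7) − 1 ≈ -0.04164.

-4.16%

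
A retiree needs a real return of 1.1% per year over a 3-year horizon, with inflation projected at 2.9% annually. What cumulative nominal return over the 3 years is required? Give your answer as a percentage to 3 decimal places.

Required annual nominal rate: (1+1.1%)(1+2.9%) − 1 = 4.0319%.
Cumulative over 3 years: (1 + 0.040319)^3 − 1 ≈ 0.12590.

12.590%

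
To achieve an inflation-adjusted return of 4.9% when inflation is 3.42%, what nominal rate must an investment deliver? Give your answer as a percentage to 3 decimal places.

By the Fisher equation, 1 + r_nom = (1 + 4.9%)(1 + 3.42%) = 1.049 × 1.0342 = 1.0848758.
So r_nom = 8.48758%.

8.488%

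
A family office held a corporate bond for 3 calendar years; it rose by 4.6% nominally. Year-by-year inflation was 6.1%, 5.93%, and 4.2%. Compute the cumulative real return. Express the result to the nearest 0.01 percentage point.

-10.68%

Cumulative inflation factor: 1.061 × 1.0593 × 1.042 ≈ 1.17112.
Nominal growth factor: 1.04600. Real growth factor = 1.04600 / 1.17112 ≈ 0.89316.
Total real return ≈ -10.6839%.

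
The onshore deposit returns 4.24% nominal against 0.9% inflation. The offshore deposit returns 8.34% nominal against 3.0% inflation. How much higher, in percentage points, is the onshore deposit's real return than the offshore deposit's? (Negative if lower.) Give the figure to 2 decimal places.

The onshore deposit real return: 1.0424/1.009 − 1 = 3.310%.
The offshore deposit real return: 1.0834/1.030 − 1 = 5.184%.
Difference: 3.310 − 5.184 = -1.874 pp.

-1.87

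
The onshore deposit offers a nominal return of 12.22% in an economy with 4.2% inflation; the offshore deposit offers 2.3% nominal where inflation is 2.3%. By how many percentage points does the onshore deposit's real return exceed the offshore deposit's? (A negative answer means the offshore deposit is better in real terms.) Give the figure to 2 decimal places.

7.70

The onshore deposit real return: 1.1222/1.042 − 1 = 7.697%.
The offshore deposit real return: 1.023/1.023 − 1 = 0.000%.
Difference: 7.697 − 0.000 = 7.697 pp.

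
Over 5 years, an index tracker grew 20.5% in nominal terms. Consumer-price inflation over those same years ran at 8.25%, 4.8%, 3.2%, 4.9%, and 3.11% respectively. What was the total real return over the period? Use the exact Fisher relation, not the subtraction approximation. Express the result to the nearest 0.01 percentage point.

-4.84%

Cumulative inflation factor: 1.0825 × 1.048 × 1.032 × 1.049 × 1.0311 ≈ 1.26632.
Nominal growth factor: 1.20500. Real growth factor = 1.20500 / 1.26632 ≈ 0.95157.
Total real return ≈ -4.8427%.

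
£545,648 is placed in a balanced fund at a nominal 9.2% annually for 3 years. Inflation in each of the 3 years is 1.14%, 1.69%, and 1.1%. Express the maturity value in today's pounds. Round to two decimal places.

£683,326.29

Nominal value at maturity: £545,648 × (1 + 9.2%)^3 ≈ £710,526.83.
Price-level factor over 3 years: 1.0114 × 1.0169 × 1.011 ≈ 1.0398060793.
The maturity value deflated by that factor is the answer in today's purchasing power.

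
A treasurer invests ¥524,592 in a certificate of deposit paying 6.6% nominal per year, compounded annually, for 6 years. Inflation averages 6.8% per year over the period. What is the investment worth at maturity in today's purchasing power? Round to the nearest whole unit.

¥518,725

Nominal value at maturity: ¥524,592 × (1 + 6.6%)^6 ≈ ¥769,777.
Price-level factor over 6 years: (1 + 6.8%)^6 ≈ 1.4839781831.
Dividing the nominal maturity value by the price-level factor gives the value in today's money.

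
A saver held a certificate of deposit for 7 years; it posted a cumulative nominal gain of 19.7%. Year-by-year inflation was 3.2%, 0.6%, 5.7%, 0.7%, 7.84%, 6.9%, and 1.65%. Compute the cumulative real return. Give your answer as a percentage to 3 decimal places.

-7.563%

Cumulative inflation factor: 1.032 × 1.006 × 1.057 × 1.007 × 1.0784 × 1.069 × 1.0165 ≈ 1.29493.
Nominal growth factor: 1.19700. Real growth factor = 1.19700 / 1.29493 ≈ 0.92437.
Total real return ≈ -7.5627%.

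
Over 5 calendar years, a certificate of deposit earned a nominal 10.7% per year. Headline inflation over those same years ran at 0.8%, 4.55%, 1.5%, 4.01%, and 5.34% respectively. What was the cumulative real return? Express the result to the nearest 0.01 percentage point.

41.85%

Cumulative inflation factor: 1.008 × 1.0455 × 1.015 × 1.0401 × 1.0534 ≈ 1.17198.
Nominal growth factor: 1.66241. Real growth factor = 1.66241 / 1.17198 ≈ 1.41847.
Total real return ≈ 41.8466%.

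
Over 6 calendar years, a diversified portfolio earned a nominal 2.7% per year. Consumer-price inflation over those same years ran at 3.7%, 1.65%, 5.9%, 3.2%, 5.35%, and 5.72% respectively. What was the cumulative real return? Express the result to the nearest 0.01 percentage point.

-8.55%

Cumulative inflation factor: 1.037 × 1.0165 × 1.059 × 1.032 × 1.0535 × 1.0572 ≈ 1.28308.
Nominal growth factor: 1.17334. Real growth factor = 1.17334 / 1.28308 ≈ 0.91447.
Total real return ≈ -8.5531%.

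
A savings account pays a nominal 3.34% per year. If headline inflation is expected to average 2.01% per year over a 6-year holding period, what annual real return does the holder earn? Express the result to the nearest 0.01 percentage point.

1.30%

With constant rates the annual real return is the same each year: (1+3.34%)/(1+2.01%) − 1 = 0.01304.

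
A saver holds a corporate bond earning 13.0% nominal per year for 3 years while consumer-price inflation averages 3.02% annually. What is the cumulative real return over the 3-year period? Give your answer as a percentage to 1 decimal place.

The annual real rate is (1+13.0%)/(1+3.02%) − 1 = 9.6874%.
Compounded over 3 years: (1 + 0.096874)^3 − 1 ≈ 0.31969.

32.0%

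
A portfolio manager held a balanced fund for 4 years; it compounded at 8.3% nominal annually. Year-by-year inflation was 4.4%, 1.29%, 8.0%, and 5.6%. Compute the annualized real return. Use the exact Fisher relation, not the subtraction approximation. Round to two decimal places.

3.35%

Cumulative inflation factor: 1.044 × 1.0129 × 1.080 × 1.056 ≈ 1.20602.
Nominal growth factor: 1.37567. Real growth factor = 1.37567 / 1.20602 ≈ 1.14067.
Annualized: 1.14067^(1/4) − 1 ≈ 0.03345.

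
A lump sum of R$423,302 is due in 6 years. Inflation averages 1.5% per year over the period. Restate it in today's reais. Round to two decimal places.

Price-level factor over 6 years: (1 + 1.5%)^6 ≈ 1.0934432639.
Purchasing power today: R$423,302 divided by that factor.

R$387,127.54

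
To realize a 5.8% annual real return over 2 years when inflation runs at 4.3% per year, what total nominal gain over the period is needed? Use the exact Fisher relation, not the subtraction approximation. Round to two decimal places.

Required annual nominal rate: (1+5.8%)(1+4.3%) − 1 = 10.3494%.
Cumulative over 2 years: (1 + 0.103494)^2 − 1 ≈ 0.21770.

21.77%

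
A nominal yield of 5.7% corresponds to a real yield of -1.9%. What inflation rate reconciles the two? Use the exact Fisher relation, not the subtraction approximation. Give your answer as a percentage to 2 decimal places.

7.75%

From (1+r_nom) = (1+r_real)(1+π), we get 1+π = (1 + 5.7%)/(1 − 1.9%) = 1.057/0.981 ≈ 1.07747.
So π ≈ 7.7472%.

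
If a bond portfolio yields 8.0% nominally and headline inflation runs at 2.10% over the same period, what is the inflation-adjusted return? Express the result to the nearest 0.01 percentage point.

Real return via the Fisher equation: (1 + 8.0%)/(1 + 2.10%) − 1 = 1.080/1.0210 − 1 ≈ 0.05779.

5.78%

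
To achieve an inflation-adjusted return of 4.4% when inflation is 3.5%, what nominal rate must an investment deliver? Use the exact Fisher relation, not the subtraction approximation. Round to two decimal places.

By the Fisher equation, 1 + r_nom = (1 + 4.4%)(1 + 3.5%) = 1.044 × 1.035 = 1.08054.
So r_nom = 8.054%.

8.05%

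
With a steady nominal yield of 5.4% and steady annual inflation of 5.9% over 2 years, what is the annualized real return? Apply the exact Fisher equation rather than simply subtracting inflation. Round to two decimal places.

-0.47%

With constant rates the annual real return is the same each year: (1+5.4%)/(1+5.9%) − 1 = -0.00472.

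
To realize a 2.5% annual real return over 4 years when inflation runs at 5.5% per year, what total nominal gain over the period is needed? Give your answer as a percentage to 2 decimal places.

Required annual nominal rate: (1+2.5%)(1+5.5%) − 1 = 8.1375%.
Cumulative over 4 years: (1 + 0.081375)^4 − 1 ≈ 0.36743.

36.74%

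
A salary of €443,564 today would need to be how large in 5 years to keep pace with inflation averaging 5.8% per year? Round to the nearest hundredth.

Cumulative price-level factor: (1+5.8%)^5 ≈ 1.3256483588.
Multiplying €443,564 by the price-level factor gives the future nominal sum.

€588,009.89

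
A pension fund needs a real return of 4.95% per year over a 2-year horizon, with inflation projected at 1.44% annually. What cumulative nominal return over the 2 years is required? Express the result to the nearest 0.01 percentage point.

13.34%

Required annual nominal rate: (1+4.95%)(1+1.44%) − 1 = 6.46128%.
Cumulative over 2 years: (1 + 0.0646128)^2 − 1 ≈ 0.13340.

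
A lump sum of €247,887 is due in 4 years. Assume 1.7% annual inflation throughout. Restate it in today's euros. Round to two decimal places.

Price-level factor over 4 years: (1 + 1.7%)^4 ≈ 1.0697537355.
Purchasing power today: €247,887 divided by that factor.

€231,723.43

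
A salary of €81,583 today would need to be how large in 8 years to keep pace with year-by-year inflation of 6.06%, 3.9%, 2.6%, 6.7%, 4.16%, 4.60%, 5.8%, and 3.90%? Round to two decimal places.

Cumulative price-level factor: 1.0606 × 1.039 × 1.026 × 1.067 × 1.0416 × 1.0460 × 1.058 × 1.0390 ≈ 1.4448169287.
Multiplying €81,583 by the price-level factor gives the future nominal sum.

€117,872.50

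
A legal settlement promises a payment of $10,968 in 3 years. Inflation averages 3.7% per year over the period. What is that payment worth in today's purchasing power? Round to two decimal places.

$9,835.38

Price-level factor over 3 years: (1 + 3.7%)^3 = 1.115157653.
Purchasing power today: $10,968 divided by that factor.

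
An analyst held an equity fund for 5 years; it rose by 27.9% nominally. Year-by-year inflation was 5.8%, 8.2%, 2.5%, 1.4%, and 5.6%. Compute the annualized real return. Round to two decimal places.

0.36%

Cumulative inflation factor: 1.058 × 1.082 × 1.025 × 1.014 × 1.056 ≈ 1.25643.
Nominal growth factor: 1.27900. Real growth factor = 1.27900 / 1.25643 ≈ 1.01796.
Annualized: 1.01796^(1/5) − 1 ≈ 0.00357.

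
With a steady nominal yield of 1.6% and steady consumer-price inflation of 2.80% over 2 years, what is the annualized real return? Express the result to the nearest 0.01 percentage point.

-1.17%

With constant rates the annual real return is the same each year: (1+1.6%)/(1+2.80%) − 1 = -0.01167.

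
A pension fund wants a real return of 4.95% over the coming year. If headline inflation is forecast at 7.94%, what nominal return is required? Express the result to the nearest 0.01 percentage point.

13.28%

By the Fisher equation, 1 + r_nom = (1 + 4.95%)(1 + 7.94%) = 1.0495 × 1.0794 = 1.1328303.
So r_nom = 13.28303%.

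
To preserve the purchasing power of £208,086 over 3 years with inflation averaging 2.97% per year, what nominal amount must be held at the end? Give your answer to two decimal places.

£227,182.57

Cumulative price-level factor: (1+2.97%)^3 ≈ 1.0917724681.
Multiplying £208,086 by the price-level factor gives the future nominal sum.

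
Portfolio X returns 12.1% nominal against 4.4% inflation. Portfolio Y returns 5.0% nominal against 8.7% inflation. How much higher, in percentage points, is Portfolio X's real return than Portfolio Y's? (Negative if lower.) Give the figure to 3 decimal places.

10.779

Portfolio X real return: 1.121/1.044 − 1 = 7.3755%.
Portfolio Y real return: 1.050/1.087 − 1 = -3.4039%.
Difference: 7.3755 − (-3.4039) = 10.7794 pp.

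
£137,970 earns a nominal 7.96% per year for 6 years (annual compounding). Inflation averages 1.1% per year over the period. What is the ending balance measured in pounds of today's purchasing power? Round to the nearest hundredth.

Nominal value at maturity: £137,970 × (1 + 7.96%)^6 ≈ £218,454.96.
Price-level factor over 6 years: (1 + 1.1%)^6 ≈ 1.0678418406.
Dividing the nominal maturity value by the price-level factor gives the value in today's money.

£204,576.14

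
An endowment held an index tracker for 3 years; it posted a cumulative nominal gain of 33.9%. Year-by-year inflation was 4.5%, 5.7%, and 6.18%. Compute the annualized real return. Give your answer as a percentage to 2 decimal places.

Cumulative inflation factor: 1.045 × 1.057 × 1.0618 ≈ 1.17283.
Nominal growth factor: 1.33900. Real growth factor = 1.33900 / 1.17283 ≈ 1.14169.
Annualized: 1.14169^(1/3) − 1 ≈ 0.04516.

4.52%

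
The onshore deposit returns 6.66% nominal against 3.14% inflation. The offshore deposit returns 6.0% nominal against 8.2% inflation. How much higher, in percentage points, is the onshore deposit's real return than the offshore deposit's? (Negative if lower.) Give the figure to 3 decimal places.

The onshore deposit real return: 1.0666/1.0314 − 1 = 3.4128%.
The offshore deposit real return: 1.060/1.082 − 1 = -2.0333%.
Difference: 3.4128 − (-2.0333) = 5.4461 pp.

5.446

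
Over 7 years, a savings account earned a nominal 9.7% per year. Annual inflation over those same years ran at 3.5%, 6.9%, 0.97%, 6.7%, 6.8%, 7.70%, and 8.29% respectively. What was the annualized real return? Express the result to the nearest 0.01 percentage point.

Cumulative inflation factor: 1.035 × 1.069 × 1.0097 × 1.067 × 1.068 × 1.0770 × 1.0829 ≈ 1.48474.
Nominal growth factor: 1.91182. Real growth factor = 1.91182 / 1.48474 ≈ 1.28765.
Annualized: 1.28765^(1/7) − 1 ≈ 0.03678.

3.68%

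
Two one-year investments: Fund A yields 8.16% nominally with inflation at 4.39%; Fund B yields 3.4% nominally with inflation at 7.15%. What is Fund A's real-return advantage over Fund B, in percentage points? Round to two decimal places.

7.11

Fund A real return: 1.0816/1.0439 − 1 = 3.611%.
Fund B real return: 1.034/1.0715 − 1 = -3.500%.
Difference: 3.611 − (-3.500) = 7.111 pp.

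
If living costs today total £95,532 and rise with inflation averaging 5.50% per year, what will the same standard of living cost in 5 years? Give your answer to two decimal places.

£124,856.50

Cumulative price-level factor: (1+5.50%)^5 ≈ 1.3069600064.
Multiplying £95,532 by the price-level factor gives the future nominal sum.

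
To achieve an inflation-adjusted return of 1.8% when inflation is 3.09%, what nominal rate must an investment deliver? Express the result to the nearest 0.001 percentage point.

4.946%

By the Fisher equation, 1 + r_nom = (1 + 1.8%)(1 + 3.09%) = 1.018 × 1.0309 = 1.0494562.
So r_nom = 4.94562%.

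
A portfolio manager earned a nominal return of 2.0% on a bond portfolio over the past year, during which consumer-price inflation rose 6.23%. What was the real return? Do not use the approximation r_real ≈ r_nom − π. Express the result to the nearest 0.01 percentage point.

Real return via the Fisher equation: (1 + 2.0%)/(1 + 6.23%) − 1 = 1.020/1.0623 − 1 ≈ -0.03982.

-3.98%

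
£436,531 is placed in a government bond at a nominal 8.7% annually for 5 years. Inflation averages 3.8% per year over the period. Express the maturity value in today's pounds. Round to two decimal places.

Nominal value at maturity: £436,531 × (1 + 8.7%)^5 ≈ £662,464.81.
Price-level factor over 5 years: (1 + 3.8%)^5 ≈ 1.2049992249.
The maturity value deflated by that factor is the answer in today's purchasing power.

£549,763.68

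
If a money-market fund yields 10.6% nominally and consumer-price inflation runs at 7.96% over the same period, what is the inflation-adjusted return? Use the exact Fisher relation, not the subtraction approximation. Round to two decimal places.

Real return via the Fisher equation: (1 + 10.6%)/(1 + 7.96%) − 1 = 1.106/1.0796 − 1 ≈ 0.02445.

2.45%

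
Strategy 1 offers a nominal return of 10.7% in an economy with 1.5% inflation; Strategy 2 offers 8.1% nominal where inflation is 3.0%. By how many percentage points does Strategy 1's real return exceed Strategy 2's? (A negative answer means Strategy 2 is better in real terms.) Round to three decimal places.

4.113

Strategy 1 real return: 1.107/1.015 − 1 = 9.0640%.
Strategy 2 real return: 1.081/1.030 − 1 = 4.9515%.
Difference: 9.0640 − 4.9515 = 4.1125 pp.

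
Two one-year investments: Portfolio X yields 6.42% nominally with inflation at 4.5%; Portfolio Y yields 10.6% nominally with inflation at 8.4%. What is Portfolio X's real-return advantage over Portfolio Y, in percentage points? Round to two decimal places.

Portfolio X real return: 1.0642/1.045 − 1 = 1.837%.
Portfolio Y real return: 1.106/1.084 − 1 = 2.030%.
Difference: 1.837 − 2.030 = -0.193 pp.

-0.19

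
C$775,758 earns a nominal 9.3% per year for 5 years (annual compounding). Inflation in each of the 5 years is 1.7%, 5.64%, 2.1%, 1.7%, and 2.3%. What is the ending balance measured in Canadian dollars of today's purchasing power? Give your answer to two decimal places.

Nominal value at maturity: C$775,758 × (1 + 9.3%)^5 ≈ C$1,210,116.19.
Price-level factor over 5 years: 1.017 × 1.0564 × 1.021 × 1.017 × 1.023 ≈ 1.1412260440.
The maturity value deflated by that factor is the answer in today's purchasing power.

C$1,060,365.03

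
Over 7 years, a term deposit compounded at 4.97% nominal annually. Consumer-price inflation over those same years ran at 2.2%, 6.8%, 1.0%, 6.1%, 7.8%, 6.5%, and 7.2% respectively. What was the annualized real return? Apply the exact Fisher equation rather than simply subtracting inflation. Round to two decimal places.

Cumulative inflation factor: 1.022 × 1.068 × 1.010 × 1.061 × 1.078 × 1.065 × 1.072 ≈ 1.43953.
Nominal growth factor: 1.40429. Real growth factor = 1.40429 / 1.43953 ≈ 0.97552.
Annualized: 0.97552^(1/7) − 1 ≈ -0.00354.

-0.35%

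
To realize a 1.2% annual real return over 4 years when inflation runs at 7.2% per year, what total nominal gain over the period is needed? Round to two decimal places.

Required annual nominal rate: (1+1.2%)(1+7.2%) − 1 = 8.4864%.
Cumulative over 4 years: (1 + 0.084864)^4 − 1 ≈ 0.38516.

38.52%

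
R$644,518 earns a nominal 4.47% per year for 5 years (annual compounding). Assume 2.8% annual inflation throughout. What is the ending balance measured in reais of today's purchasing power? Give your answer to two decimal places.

Nominal value at maturity: R$644,518 × (1 + 4.47%)^5 ≈ R$802,034.45.
Price-level factor over 5 years: (1 + 2.8%)^5 ≈ 1.1480626105.
The maturity value deflated by that factor is the answer in today's purchasing power.

R$698,598.18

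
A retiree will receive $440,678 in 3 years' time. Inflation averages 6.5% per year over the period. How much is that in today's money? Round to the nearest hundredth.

$364,814.88

Price-level factor over 3 years: (1 + 6.5%)^3 = 1.207949625.
Purchasing power today: $440,678 divided by that factor.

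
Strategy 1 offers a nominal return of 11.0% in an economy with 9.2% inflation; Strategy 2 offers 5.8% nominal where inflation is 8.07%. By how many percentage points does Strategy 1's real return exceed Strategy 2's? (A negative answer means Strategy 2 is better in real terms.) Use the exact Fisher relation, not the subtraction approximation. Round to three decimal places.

3.749

Strategy 1 real return: 1.110/1.092 − 1 = 1.6484%.
Strategy 2 real return: 1.058/1.0807 − 1 = -2.1005%.
Difference: 1.6484 − (-2.1005) = 3.7489 pp.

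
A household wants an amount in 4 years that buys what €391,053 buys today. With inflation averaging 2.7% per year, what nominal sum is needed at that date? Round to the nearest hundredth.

€435,028.19

Cumulative price-level factor: (1+2.7%)^4 ≈ 1.1124532634.
The nominal amount required is €391,053 scaled up by that factor.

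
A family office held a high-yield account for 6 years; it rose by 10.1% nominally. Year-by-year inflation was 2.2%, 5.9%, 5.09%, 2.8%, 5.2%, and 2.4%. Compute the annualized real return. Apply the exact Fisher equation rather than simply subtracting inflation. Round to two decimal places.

Cumulative inflation factor: 1.022 × 1.059 × 1.0509 × 1.028 × 1.052 × 1.024 ≈ 1.25955.
Nominal growth factor: 1.10100. Real growth factor = 1.10100 / 1.25955 ≈ 0.87412.
Annualized: 0.87412^(1/6) − 1 ≈ -0.02217.

-2.22%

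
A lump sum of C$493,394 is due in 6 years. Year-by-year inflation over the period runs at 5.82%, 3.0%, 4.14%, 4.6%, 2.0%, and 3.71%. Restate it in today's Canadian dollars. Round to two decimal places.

C$392,842.82

Price-level factor over 6 years: 1.0582 × 1.030 × 1.0414 × 1.046 × 1.020 × 1.0371 ≈ 1.2559577953.
Purchasing power today: C$493,394 divided by that factor.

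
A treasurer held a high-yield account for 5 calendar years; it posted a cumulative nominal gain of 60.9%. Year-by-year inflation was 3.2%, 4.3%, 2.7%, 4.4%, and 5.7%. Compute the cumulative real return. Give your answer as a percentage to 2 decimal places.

31.90%

Cumulative inflation factor: 1.032 × 1.043 × 1.027 × 1.044 × 1.057 ≈ 1.21986.
Nominal growth factor: 1.60900. Real growth factor = 1.60900 / 1.21986 ≈ 1.31900.
Total real return ≈ 31.9004%.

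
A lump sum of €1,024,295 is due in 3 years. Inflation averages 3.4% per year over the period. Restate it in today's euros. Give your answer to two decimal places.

€926,538.43

Price-level factor over 3 years: (1 + 3.4%)^3 = 1.105507304.
Purchasing power today: €1,024,295 divided by that factor.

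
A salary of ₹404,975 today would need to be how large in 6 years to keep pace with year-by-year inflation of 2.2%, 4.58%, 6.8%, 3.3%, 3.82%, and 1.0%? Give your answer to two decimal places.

₹500,727.82

Cumulative price-level factor: 1.022 × 1.0458 × 1.068 × 1.033 × 1.0382 × 1.010 ≈ 1.2364413078.
Multiplying ₹404,975 by the price-level factor gives the future nominal sum.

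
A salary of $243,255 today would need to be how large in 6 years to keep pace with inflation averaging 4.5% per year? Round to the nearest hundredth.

$316,781.29

Cumulative price-level factor: (1+4.5%)^6 ≈ 1.3022601248.
Multiplying $243,255 by the price-level factor gives the future nominal sum.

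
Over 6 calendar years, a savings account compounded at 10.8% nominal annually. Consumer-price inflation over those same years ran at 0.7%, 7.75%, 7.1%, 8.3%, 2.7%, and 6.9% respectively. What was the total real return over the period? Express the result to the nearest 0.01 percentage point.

Cumulative inflation factor: 1.007 × 1.0775 × 1.071 × 1.083 × 1.027 × 1.069 ≈ 1.38170.
Nominal growth factor: 1.85028. Real growth factor = 1.85028 / 1.38170 ≈ 1.33914.
Total real return ≈ 33.9139%.

33.91%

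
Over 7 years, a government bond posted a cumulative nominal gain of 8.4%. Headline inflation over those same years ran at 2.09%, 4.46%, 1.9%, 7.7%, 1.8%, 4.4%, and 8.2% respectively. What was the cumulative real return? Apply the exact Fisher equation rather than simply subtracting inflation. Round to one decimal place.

Cumulative inflation factor: 1.0209 × 1.0446 × 1.019 × 1.077 × 1.018 × 1.044 × 1.082 ≈ 1.34586.
Nominal growth factor: 1.08400. Real growth factor = 1.08400 / 1.34586 ≈ 0.80544.
Total real return ≈ -19.4565%.

-19.5%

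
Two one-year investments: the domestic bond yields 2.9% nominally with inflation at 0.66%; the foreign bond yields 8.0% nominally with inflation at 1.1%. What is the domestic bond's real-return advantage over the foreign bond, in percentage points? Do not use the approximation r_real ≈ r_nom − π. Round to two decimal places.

-4.60

The domestic bond real return: 1.029/1.0066 − 1 = 2.225%.
The foreign bond real return: 1.080/1.011 − 1 = 6.825%.
Difference: 2.225 − 6.825 = -4.600 pp.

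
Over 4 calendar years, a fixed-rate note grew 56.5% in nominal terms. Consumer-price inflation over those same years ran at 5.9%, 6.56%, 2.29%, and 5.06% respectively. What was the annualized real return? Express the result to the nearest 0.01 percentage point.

6.58%

Cumulative inflation factor: 1.059 × 1.0656 × 1.0229 × 1.0506 ≈ 1.21272.
Nominal growth factor: 1.56500. Real growth factor = 1.56500 / 1.21272 ≈ 1.29049.
Annualized: 1.29049^(1/4) − 1 ≈ 0.06583.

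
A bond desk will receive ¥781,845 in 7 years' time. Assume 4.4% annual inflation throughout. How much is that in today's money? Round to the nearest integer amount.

¥578,385

Price-level factor over 7 years: (1 + 4.4%)^7 ≈ 1.3517721377.
Purchasing power today: ¥781,845 divided by that factor.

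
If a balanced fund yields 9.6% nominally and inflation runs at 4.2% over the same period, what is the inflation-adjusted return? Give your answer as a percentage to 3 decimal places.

5.182%

Real return via the Fisher equation: (1 + 9.6%)/(1 + 4.2%) − 1 = 1.096/1.042 − 1 ≈ 0.05182.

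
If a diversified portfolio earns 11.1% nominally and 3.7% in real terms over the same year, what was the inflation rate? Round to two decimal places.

7.14%

From (1+r_nom) = (1+r_real)(1+π), we get 1+π = (1 + 11.1%)/(1 + 3.7%) = 1.111/1.037 ≈ 1.07136.
So π ≈ 7.1360%.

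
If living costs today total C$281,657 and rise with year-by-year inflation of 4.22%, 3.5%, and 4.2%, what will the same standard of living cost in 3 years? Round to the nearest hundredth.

Cumulative price-level factor: 1.0422 × 1.035 × 1.042 = 1.123981434.
Multiplying C$281,657 by the price-level factor gives the future nominal sum.

C$316,577.24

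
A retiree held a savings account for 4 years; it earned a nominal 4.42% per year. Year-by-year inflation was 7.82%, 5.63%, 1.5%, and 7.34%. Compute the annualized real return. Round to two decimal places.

-1.06%

Cumulative inflation factor: 1.0782 × 1.0563 × 1.015 × 1.0734 ≈ 1.24084.
Nominal growth factor: 1.18887. Real growth factor = 1.18887 / 1.24084 ≈ 0.95812.
Annualized: 0.95812^(1/4) − 1 ≈ -0.01064.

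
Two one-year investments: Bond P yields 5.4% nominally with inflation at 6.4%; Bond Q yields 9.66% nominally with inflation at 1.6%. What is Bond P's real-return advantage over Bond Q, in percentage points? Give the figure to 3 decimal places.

Bond P real return: 1.054/1.064 − 1 = -0.9398%.
Bond Q real return: 1.0966/1.016 − 1 = 7.9331%.
Difference: -0.9398 − 7.9331 = -8.8729 pp.

-8.873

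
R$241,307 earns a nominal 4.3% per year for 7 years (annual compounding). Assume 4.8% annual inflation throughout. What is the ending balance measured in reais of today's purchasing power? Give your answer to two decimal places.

R$233,362.52

Nominal value at maturity: R$241,307 × (1 + 4.3%)^7 ≈ R$324,011.24.
Price-level factor over 7 years: (1 + 4.8%)^7 ≈ 1.3884459516.
Dividing the nominal maturity value by the price-level factor gives the value in today's money.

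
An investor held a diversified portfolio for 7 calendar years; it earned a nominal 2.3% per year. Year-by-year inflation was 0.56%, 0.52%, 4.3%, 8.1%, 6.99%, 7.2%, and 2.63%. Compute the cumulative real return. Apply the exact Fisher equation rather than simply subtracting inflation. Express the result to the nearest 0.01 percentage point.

-12.60%

Cumulative inflation factor: 1.0056 × 1.0052 × 1.043 × 1.081 × 1.0699 × 1.072 × 1.0263 ≈ 1.34153.
Nominal growth factor: 1.17254. Real growth factor = 1.17254 / 1.34153 ≈ 0.87404.
Total real return ≈ -12.5964%.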